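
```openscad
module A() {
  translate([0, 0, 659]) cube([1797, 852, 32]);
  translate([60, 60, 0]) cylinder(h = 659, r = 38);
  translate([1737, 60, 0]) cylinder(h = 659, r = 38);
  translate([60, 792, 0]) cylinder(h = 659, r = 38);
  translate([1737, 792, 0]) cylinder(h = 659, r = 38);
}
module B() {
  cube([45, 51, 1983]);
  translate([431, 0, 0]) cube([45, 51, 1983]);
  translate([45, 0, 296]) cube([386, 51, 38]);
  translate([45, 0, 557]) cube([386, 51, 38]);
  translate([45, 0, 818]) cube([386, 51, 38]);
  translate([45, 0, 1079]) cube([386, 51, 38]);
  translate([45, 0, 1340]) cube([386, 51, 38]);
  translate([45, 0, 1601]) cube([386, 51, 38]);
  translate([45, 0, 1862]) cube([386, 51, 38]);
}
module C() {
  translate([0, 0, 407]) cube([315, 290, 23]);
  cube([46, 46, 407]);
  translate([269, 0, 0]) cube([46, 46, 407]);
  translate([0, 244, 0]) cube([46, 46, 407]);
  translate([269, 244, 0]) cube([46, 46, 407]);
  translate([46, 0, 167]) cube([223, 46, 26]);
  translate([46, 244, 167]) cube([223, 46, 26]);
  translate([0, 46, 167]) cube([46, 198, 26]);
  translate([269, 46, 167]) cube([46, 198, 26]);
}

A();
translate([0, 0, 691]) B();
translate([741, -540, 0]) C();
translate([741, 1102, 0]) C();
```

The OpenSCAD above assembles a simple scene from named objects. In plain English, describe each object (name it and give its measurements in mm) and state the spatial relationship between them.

A is a rectangular dining table. The top is 1797×852×32 mm with its upper surface at z = 691 mm. It stands on four round legs of 76 mm diameter, each leg's bounding box inset 22 mm from the nearest pair of top edges, running from the floor to the underside of the top.

B is a wooden ladder with two side rails of 45×51 mm section and 1983 mm height, set 476 mm apart overall. Between them run 7 rectangular rungs (51 mm deep, 38 mm thick), front faces flush with the rails' −y face. The bottom of the first rung is 296 mm above the floor and each subsequent rung is 261 mm higher than the one below.

C is a four-legged stool. The seat is 315×290 mm, 23 mm thick, top at z = 430 mm. It stands on four square legs, each 46×46 mm in cross-section, from z = 0 to the seat underside, each flush with a corner of the seat. Four stretchers, 46 mm wide and 26 mm tall, connect adjacent legs with their undersides at z = 167 mm, each running between the inner faces of the legs it joins and aligned with the legs' outer faces on the other axis.

The ladder is on top of the table. Two stools sit around the table at the −y, +y sides.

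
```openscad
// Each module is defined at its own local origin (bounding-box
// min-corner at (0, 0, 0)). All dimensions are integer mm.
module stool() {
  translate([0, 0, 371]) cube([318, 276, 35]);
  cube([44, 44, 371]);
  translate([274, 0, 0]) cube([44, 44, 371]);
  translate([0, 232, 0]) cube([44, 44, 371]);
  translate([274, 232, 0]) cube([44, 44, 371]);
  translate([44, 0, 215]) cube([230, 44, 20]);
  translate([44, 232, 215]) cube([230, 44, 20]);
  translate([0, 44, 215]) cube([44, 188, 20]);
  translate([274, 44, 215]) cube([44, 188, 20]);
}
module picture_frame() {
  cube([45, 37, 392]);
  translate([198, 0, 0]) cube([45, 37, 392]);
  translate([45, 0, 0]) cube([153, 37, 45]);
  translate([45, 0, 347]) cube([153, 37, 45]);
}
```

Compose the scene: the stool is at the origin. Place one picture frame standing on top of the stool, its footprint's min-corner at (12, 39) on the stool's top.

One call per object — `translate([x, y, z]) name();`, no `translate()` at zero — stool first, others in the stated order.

stool();
translate([12, 39, 406]) picture_frame();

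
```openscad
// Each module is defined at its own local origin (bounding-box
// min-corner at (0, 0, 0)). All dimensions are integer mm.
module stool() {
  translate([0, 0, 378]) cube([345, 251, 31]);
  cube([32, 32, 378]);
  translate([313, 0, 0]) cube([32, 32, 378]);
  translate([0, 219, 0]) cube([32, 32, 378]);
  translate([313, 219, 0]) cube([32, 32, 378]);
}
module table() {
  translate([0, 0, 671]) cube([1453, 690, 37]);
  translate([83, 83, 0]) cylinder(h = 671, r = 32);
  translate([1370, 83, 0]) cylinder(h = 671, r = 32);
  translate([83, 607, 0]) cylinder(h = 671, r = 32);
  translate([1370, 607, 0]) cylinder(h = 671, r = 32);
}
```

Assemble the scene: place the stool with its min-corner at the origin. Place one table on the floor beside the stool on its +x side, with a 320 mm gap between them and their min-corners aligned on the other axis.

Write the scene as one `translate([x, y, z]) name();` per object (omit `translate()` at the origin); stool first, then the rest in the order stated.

stool();
translate([665, 0, 0]) table();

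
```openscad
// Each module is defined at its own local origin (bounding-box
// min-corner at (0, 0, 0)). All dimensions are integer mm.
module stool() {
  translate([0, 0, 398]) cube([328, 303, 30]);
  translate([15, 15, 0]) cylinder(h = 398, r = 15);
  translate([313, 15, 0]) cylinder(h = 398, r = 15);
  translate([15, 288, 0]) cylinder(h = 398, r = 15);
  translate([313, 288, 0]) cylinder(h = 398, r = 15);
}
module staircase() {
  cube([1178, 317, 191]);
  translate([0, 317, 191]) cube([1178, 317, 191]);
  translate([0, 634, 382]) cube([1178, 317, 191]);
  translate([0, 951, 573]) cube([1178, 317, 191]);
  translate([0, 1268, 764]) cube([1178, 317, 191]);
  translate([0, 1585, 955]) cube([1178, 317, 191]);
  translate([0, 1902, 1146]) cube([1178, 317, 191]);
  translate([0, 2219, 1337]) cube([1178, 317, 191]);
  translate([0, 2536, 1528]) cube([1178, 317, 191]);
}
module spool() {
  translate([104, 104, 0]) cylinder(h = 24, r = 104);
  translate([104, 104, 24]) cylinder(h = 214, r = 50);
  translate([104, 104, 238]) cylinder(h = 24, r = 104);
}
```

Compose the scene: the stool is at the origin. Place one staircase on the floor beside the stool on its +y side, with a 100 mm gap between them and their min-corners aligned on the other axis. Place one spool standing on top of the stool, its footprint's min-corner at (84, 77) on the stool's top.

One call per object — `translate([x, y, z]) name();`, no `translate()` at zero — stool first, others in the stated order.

stool();
translate([0, 403, 0]) staircase();
translate([84, 77, 428]) spool();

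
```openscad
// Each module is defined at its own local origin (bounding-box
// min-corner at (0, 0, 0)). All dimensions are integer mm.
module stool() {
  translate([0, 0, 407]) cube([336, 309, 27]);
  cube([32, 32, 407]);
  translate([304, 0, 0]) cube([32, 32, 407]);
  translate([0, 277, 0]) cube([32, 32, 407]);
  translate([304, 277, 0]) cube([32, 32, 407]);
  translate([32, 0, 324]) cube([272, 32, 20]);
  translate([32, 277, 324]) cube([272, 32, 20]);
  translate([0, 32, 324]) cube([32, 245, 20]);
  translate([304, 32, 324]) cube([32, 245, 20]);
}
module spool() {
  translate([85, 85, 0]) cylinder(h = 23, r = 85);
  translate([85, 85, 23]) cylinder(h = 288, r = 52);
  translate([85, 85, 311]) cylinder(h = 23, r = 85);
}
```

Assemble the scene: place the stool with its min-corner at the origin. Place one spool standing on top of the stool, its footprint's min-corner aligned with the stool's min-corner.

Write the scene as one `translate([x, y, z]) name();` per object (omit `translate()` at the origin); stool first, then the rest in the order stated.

stool();
translate([0, 0, 434]) spool();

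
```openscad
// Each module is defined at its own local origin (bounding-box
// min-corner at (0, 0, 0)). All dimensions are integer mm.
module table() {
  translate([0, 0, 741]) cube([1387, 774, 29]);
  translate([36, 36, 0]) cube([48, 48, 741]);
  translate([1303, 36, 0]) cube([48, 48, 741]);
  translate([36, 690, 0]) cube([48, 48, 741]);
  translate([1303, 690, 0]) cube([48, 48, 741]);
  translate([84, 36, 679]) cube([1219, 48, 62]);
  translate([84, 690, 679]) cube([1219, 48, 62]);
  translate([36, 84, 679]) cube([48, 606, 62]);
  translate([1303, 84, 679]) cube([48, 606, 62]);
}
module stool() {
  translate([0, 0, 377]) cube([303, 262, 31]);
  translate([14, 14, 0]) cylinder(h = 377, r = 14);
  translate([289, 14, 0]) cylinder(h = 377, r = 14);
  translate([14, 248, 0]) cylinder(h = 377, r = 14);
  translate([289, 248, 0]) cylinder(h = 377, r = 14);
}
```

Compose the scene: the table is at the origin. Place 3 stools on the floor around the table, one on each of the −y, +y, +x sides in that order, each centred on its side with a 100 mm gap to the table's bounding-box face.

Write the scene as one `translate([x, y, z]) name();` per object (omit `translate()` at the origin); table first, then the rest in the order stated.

table();
translate([542, -362, 0]) stool();
translate([542, 874, 0]) stool();
translate([1487, 256, 0]) stool();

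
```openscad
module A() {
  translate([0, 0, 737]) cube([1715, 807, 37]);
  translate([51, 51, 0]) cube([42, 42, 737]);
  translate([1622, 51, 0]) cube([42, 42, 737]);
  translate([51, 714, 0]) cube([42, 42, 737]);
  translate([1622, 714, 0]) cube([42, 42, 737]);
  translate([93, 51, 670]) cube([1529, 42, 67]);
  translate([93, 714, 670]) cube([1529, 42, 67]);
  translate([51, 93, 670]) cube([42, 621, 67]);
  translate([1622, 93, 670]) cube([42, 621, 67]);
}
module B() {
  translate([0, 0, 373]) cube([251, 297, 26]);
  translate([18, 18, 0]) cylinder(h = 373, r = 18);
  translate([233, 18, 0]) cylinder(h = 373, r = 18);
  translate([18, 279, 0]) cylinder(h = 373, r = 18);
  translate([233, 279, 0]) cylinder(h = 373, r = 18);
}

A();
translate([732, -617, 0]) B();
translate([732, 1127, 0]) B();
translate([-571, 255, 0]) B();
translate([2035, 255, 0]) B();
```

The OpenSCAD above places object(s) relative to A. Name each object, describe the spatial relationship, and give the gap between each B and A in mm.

Each stool's nearest face is 320 mm from the table's bounding box.

A is a table. B is a stool. Four stools sit around the table at the −y, +y, −x, +x sides. The gap between each stool and the table is 320 mm.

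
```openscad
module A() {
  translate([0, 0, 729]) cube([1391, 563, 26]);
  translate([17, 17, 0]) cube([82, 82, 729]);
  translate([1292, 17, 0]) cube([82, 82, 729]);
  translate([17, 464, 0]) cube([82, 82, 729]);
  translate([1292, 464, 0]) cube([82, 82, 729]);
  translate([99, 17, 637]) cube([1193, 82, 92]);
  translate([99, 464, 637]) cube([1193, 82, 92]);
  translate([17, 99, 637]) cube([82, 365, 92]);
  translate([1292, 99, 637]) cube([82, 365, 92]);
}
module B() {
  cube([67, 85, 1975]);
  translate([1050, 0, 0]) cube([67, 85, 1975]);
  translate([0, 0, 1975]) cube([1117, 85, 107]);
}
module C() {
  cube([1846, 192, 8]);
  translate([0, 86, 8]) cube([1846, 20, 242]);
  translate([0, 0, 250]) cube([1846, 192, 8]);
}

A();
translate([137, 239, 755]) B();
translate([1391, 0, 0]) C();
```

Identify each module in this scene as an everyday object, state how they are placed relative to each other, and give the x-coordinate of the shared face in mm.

The table's +x face and the I-beam's −x face are both at x = 1391 mm.

A is a table. B is a door frame. C is an I-beam. The door frame is on top of the table, centred. The I-beam is against the table's +x side, with their −y faces flush. The x-coordinate of the shared face is 1391 mm.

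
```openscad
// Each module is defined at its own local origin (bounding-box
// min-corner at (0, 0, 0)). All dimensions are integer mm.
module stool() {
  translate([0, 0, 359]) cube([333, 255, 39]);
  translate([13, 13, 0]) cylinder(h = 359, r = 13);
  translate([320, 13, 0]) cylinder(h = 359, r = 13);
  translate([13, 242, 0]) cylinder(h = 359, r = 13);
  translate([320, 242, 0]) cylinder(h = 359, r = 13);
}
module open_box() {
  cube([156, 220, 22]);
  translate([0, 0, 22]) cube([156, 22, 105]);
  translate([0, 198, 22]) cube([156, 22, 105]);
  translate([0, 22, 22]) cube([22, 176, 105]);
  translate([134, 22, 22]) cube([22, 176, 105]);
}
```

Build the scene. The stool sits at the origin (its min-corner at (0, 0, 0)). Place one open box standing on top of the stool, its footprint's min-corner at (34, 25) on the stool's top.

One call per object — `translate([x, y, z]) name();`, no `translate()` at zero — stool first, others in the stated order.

stool();
translate([34, 25, 398]) open_box();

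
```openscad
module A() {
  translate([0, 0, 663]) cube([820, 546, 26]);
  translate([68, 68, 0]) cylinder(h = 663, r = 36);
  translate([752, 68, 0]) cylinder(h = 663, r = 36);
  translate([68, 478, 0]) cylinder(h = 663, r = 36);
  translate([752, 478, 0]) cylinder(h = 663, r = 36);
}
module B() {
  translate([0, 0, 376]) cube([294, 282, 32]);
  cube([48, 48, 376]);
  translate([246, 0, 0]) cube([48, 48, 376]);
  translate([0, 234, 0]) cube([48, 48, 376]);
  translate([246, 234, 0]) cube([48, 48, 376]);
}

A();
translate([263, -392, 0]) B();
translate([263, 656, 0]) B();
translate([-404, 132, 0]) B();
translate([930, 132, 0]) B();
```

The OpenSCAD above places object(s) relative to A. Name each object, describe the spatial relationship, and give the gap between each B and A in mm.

A is a table. B is a stool. Four stools sit around the table at the −y, +y, −x, +x sides. The gap between each stool and the table is 110 mm.

Each stool's nearest face is 110 mm from the table's bounding box.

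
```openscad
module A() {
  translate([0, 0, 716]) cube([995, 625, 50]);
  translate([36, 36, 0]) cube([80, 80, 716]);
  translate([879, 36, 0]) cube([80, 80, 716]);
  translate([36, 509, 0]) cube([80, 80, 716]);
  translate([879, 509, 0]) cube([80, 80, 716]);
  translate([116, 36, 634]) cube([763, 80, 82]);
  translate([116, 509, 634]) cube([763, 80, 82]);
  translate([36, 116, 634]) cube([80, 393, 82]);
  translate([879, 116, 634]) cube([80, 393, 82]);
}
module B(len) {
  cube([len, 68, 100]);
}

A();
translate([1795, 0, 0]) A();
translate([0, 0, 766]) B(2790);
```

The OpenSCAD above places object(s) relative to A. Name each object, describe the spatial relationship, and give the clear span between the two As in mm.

Second table starts at x = 1795; first ends at x = 995; clear span = 1795 − 995 = 800 mm.

A is a table. B is a beam. A beam spans the tops of two tables. The clear span between the two tables is 800 mm.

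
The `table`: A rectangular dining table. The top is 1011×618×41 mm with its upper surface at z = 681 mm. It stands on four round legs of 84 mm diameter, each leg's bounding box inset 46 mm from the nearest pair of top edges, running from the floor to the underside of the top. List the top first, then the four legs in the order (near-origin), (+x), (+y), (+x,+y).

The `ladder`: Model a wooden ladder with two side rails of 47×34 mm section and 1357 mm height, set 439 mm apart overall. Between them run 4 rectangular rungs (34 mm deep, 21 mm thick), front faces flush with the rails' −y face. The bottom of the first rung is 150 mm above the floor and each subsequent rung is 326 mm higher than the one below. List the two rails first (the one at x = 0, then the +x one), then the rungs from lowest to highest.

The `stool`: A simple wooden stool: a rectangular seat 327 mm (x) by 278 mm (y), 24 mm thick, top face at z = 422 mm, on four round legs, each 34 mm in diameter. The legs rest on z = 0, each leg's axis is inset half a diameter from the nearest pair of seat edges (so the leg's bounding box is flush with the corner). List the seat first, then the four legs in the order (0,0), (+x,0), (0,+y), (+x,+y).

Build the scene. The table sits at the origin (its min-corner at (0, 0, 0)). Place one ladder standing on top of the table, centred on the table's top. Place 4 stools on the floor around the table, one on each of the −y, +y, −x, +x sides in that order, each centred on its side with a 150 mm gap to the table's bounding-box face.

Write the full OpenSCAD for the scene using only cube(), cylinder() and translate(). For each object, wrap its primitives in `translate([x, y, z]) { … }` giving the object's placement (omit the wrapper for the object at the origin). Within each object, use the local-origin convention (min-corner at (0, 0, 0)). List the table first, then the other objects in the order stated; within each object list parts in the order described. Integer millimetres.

translate([0, 0, 640]) cube([1011, 618, 41]);
translate([88, 88, 0]) cylinder(h = 640, r = 42);
translate([923, 88, 0]) cylinder(h = 640, r = 42);
translate([88, 530, 0]) cylinder(h = 640, r = 42);
translate([923, 530, 0]) cylinder(h = 640, r = 42);
translate([286, 292, 681]) {
  cube([47, 34, 1357]);
  translate([392, 0, 0]) cube([47, 34, 1357]);
  translate([47, 0, 150]) cube([345, 34, 21]);
  translate([47, 0, 476]) cube([345, 34, 21]);
  translate([47, 0, 802]) cube([345, 34, 21]);
  translate([47, 0, 1128]) cube([345, 34, 21]);
}
translate([342, -428, 0]) {
  translate([0, 0, 398]) cube([327, 278, 24]);
  translate([17, 17, 0]) cylinder(h = 398, r = 17);
  translate([310, 17, 0]) cylinder(h = 398, r = 17);
  translate([17, 261, 0]) cylinder(h = 398, r = 17);
  translate([310, 261, 0]) cylinder(h = 398, r = 17);
}
translate([342, 768, 0]) {
  translate([0, 0, 398]) cube([327, 278, 24]);
  translate([17, 17, 0]) cylinder(h = 398, r = 17);
  translate([310, 17, 0]) cylinder(h = 398, r = 17);
  translate([17, 261, 0]) cylinder(h = 398, r = 17);
  translate([310, 261, 0]) cylinder(h = 398, r = 17);
}
translate([-477, 170, 0]) {
  translate([0, 0, 398]) cube([327, 278, 24]);
  translate([17, 17, 0]) cylinder(h = 398, r = 17);
  translate([310, 17, 0]) cylinder(h = 398, r = 17);
  translate([17, 261, 0]) cylinder(h = 398, r = 17);
  translate([310, 261, 0]) cylinder(h = 398, r = 17);
}
translate([1161, 170, 0]) {
  translate([0, 0, 398]) cube([327, 278, 24]);
  translate([17, 17, 0]) cylinder(h = 398, r = 17);
  translate([310, 17, 0]) cylinder(h = 398, r = 17);
  translate([17, 261, 0]) cylinder(h = 398, r = 17);
  translate([310, 261, 0]) cylinder(h = 398, r = 17);
}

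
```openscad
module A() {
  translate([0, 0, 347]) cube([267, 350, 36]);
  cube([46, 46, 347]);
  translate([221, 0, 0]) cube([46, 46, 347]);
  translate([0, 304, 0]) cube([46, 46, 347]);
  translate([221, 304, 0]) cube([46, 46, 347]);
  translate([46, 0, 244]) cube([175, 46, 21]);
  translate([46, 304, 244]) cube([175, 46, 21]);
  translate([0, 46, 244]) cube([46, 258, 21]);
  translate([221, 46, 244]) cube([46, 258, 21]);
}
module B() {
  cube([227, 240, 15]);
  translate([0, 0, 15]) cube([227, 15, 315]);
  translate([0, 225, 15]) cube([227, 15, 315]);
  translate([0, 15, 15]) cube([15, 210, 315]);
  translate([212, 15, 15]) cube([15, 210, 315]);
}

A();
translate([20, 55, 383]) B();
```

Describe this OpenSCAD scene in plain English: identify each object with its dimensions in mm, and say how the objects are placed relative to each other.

A is a four-legged stool. The seat is a 267×350×36 mm slab whose top surface is at z = 383 mm; four square legs, each 46×46 mm in cross-section, run from the floor (z = 0) to the underside of the seat, each flush with a corner of the seat. Four stretchers, 46 mm wide and 21 mm tall, connect adjacent legs with their undersides at z = 244 mm, each running between the inner faces of the legs it joins and aligned with the legs' outer faces on the other axis.

B is an open-topped rectangular box: outside dimensions 227×240×330 mm, with a uniform wall and base thickness of 15 mm. The base is a full 227×240 slab on the floor; four walls sit on top of the base. The front and back walls (the −y and +y sides) span the full width; the two side walls fit between them.

The open box is on top of the stool, centred.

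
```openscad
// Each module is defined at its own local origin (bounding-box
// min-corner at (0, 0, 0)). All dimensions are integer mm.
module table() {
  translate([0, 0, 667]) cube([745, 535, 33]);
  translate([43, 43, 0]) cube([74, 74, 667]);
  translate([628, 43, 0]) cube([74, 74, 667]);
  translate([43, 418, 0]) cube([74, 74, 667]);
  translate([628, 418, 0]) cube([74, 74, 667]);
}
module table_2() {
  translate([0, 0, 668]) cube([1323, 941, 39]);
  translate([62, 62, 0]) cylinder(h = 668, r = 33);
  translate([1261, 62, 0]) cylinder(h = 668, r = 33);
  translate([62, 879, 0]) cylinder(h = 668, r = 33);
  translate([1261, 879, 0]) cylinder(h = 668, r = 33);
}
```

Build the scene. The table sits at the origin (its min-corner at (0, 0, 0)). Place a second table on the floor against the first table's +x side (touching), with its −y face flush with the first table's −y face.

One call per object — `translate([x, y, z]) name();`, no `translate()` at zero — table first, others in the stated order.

table();
translate([745, 0, 0]) table_2();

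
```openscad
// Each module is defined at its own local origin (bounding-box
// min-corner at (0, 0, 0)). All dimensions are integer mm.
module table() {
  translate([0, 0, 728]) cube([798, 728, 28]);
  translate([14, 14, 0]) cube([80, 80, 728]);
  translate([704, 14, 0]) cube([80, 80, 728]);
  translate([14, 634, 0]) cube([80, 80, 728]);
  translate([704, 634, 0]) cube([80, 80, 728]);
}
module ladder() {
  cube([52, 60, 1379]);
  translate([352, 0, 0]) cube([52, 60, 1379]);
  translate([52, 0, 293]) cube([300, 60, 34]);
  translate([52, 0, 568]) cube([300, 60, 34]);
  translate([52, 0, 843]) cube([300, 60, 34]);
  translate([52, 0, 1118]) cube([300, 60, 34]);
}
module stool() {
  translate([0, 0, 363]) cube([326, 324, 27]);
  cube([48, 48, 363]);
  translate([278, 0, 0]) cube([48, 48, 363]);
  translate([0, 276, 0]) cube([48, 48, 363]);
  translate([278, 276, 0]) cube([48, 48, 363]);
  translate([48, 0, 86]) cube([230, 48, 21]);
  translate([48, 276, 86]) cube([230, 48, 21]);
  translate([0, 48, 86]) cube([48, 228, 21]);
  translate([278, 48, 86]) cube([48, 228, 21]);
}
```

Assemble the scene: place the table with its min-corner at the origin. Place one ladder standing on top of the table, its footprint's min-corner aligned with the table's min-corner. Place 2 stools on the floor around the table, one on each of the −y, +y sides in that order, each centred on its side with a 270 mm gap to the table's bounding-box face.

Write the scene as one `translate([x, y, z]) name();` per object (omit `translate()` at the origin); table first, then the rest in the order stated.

table();
translate([0, 0, 756]) ladder();
translate([236, -594, 0]) stool();
translate([236, 998, 0]) stool();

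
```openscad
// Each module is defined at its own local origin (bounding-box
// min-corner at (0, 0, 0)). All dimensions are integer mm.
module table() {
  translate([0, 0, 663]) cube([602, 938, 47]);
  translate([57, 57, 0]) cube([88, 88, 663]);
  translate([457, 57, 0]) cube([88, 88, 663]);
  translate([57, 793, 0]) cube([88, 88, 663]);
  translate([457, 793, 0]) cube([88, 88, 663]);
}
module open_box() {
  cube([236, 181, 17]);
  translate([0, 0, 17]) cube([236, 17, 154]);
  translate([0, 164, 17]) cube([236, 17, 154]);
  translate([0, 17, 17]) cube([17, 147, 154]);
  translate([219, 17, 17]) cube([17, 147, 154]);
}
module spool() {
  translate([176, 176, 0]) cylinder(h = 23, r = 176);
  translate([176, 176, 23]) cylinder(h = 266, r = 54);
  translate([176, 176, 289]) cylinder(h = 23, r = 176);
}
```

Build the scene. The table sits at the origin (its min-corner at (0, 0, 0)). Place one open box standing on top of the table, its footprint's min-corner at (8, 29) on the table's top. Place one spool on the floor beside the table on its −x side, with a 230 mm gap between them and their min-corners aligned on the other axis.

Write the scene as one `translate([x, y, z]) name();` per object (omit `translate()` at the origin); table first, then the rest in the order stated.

table();
translate([8, 29, 710]) open_box();
translate([-582, 0, 0]) spool();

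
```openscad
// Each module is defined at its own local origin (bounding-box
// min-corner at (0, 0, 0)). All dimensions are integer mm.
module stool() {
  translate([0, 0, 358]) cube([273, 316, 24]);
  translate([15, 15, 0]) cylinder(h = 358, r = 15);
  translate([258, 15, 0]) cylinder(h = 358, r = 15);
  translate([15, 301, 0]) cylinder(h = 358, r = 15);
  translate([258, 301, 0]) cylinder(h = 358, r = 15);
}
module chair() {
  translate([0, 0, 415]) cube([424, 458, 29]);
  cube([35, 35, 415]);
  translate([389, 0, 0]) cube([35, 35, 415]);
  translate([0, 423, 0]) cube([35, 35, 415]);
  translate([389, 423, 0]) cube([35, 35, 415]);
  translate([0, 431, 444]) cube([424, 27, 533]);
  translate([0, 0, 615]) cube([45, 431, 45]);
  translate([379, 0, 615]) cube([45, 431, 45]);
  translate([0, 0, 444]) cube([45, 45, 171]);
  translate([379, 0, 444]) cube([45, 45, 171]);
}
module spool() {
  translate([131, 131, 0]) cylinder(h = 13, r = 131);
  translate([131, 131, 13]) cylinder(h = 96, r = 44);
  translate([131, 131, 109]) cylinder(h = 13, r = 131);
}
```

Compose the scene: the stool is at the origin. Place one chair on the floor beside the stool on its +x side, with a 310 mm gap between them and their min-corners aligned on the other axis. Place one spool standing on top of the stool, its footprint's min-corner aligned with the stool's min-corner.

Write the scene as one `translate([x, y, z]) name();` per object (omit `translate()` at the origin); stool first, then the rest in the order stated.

stool();
translate([583, 0, 0]) chair();
translate([0, 0, 382]) spool();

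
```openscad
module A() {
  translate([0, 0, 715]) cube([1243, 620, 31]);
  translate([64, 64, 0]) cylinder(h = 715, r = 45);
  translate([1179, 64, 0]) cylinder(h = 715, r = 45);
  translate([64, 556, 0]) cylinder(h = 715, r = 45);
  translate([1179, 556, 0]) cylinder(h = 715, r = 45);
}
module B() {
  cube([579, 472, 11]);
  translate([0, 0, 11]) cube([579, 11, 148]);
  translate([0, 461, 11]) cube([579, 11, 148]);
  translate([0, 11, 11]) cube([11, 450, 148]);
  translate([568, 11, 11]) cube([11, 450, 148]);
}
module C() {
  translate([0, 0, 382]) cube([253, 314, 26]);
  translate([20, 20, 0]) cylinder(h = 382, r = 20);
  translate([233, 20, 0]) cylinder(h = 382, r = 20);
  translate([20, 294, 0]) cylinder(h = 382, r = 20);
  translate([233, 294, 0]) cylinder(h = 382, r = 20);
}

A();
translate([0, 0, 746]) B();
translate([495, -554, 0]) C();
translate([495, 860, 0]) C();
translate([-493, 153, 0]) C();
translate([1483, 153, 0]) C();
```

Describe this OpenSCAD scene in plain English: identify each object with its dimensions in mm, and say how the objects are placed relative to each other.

A is a table: top 1243 mm (x) × 620 mm (y), 31 mm thick, upper face at z = 746 mm, on four round legs of 90 mm diameter, each leg's bounding box inset 19 mm from the nearest pair of top edges, running from z = 0 to the bottom of the top.

B is an open-topped rectangular box: outside dimensions 579×472×159 mm, with a uniform wall and base thickness of 11 mm. The base is a full 579×472 slab on the floor; four walls sit on top of the base. The front and back walls (the −y and +y sides) span the full width; the two side walls fit between them.

C is a four-legged stool. The seat is 253×314 mm, 26 mm thick, top at z = 408 mm. It stands on four round legs, each 40 mm in diameter, from z = 0 to the seat underside, each leg's axis is inset half a diameter from the nearest pair of seat edges (so the leg's bounding box is flush with the corner).

The open box is on top of the table. Four stools sit around the table at the −y, +y, −x, +x sides.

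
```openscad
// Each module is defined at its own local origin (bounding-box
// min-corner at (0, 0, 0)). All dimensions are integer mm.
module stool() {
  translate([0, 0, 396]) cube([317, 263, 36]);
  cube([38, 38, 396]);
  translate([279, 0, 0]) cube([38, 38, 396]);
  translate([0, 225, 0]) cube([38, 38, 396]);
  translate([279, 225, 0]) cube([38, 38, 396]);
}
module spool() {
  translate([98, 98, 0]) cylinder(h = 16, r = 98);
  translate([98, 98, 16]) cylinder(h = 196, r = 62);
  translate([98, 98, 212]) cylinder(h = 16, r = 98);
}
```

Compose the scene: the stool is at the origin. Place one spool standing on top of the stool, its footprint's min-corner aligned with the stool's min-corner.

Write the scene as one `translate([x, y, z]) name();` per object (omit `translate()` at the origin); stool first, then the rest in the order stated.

stool();
translate([0, 0, 432]) spool();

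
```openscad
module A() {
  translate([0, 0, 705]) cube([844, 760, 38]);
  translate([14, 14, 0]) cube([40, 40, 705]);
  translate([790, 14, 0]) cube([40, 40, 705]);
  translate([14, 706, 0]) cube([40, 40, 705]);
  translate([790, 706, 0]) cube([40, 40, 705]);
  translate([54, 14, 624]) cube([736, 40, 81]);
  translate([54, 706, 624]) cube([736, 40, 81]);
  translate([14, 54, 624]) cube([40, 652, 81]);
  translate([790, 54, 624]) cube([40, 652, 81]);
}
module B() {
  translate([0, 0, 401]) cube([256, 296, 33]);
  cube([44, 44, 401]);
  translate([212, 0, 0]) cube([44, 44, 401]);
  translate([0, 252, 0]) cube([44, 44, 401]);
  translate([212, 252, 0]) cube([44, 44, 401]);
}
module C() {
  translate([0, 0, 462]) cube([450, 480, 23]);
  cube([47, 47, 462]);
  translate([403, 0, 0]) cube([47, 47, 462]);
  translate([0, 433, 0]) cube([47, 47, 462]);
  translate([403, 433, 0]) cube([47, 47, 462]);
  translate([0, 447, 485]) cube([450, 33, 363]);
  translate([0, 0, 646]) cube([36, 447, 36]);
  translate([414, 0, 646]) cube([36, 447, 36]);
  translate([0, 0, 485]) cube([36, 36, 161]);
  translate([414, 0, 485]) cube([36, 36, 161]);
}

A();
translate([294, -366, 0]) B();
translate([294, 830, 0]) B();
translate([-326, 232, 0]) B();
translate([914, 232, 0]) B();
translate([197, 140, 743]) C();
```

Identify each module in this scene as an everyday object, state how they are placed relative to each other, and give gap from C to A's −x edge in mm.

A is a table. B is a stool. C is a chair. Four stools sit around the table at the −y, +y, −x, +x sides. The chair is on top of the table, centred. The gap from the chair to the table's −x edge is 197 mm.

The chair's min-x is at 197; the table's min-x is 0; gap = 197 mm.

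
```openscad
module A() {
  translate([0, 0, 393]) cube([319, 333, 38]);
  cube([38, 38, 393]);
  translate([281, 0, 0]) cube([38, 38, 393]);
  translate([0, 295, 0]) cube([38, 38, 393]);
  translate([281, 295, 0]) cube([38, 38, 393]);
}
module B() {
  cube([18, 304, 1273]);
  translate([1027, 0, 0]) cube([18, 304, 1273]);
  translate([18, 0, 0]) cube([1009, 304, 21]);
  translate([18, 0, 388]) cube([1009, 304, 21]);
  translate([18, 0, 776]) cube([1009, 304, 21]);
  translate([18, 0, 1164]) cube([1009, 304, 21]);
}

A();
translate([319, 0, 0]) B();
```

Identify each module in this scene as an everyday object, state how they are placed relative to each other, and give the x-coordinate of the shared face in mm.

The stool's +x face and the bookshelf's −x face are both at x = 319 mm.

A is a stool. B is a bookshelf. The bookshelf is against the stool's +x side, with their −y faces flush. The x-coordinate of the shared face is 319 mm.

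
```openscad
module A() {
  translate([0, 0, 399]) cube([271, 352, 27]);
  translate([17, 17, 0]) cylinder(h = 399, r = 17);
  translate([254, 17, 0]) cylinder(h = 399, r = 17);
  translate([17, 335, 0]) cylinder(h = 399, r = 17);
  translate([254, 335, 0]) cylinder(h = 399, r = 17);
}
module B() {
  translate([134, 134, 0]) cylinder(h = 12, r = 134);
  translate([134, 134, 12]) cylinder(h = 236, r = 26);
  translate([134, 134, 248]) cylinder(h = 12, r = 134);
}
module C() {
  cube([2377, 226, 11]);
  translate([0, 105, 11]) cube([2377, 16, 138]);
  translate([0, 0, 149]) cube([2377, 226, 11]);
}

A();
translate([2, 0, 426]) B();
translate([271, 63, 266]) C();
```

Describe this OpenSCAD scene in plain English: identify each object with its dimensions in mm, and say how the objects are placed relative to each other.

A is a simple wooden stool: a rectangular seat 271 mm (x) by 352 mm (y), 27 mm thick, top face at z = 426 mm, on four round legs, each 34 mm in diameter. The legs rest on z = 0, each leg's axis is inset half a diameter from the nearest pair of seat edges (so the leg's bounding box is flush with the corner).

B is a spool: two coaxial disc flanges of radius 134 mm and thickness 12 mm, joined by a core cylinder of radius 26 mm and height 236 mm. The lower flange rests on z = 0 and the three cylinders share a vertical axis.

C is an I-beam lying along x, 2377 mm long. Overall section height 160 mm. Two flanges 226 mm wide (y) and 11 mm thick, one on the floor and one at the top; a web 16 mm thick runs between them, centred on the flange width.

The spool is on top of the stool. The I-beam is beside the stool with their tops flush at z = 426.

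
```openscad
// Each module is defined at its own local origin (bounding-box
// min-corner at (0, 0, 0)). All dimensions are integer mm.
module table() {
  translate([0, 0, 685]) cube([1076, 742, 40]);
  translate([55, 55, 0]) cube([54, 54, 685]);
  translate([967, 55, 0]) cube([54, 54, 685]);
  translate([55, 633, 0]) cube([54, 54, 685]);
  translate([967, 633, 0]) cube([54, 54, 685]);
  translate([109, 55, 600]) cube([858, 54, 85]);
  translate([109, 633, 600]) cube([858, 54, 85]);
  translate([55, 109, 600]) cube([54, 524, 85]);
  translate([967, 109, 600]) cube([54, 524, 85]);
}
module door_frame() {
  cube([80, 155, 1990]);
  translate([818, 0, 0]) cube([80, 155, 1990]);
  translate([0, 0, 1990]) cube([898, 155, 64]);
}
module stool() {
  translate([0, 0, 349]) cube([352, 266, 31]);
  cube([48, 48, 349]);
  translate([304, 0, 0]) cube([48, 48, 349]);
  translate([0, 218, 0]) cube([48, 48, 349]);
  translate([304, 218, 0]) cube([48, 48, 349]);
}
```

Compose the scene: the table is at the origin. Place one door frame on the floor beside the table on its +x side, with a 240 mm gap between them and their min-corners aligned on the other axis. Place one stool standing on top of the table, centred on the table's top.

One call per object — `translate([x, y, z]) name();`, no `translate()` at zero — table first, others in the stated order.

table();
translate([1316, 0, 0]) door_frame();
translate([362, 238, 725]) stool();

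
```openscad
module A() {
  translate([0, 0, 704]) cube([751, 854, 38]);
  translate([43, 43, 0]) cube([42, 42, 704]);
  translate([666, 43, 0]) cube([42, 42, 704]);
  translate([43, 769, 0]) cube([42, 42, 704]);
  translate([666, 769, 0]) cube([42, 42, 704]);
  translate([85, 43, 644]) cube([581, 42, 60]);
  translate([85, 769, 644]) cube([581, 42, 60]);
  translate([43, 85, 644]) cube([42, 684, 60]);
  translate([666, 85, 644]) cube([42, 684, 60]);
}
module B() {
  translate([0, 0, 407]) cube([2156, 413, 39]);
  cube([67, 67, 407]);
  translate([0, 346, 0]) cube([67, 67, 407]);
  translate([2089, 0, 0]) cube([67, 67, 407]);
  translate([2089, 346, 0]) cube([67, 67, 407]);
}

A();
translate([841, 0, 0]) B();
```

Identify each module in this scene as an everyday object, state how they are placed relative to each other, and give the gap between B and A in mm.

The bench's nearest face is 90 mm from the table's +x face.

A is a table. B is a bench. The bench is on the floor beside the table on its +x side. The gap between the bench and the table is 90 mm.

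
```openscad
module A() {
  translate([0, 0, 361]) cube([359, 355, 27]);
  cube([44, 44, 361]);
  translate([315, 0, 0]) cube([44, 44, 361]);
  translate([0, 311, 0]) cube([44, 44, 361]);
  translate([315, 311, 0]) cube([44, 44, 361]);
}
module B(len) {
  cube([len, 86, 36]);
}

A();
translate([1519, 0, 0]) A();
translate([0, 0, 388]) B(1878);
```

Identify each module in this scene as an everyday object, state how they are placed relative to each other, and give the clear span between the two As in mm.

A is a stool. B is a beam. A beam spans the tops of two stools. The clear span between the two stools is 1160 mm.

Second stool starts at x = 1519; first ends at x = 359; clear span = 1519 − 359 = 1160 mm.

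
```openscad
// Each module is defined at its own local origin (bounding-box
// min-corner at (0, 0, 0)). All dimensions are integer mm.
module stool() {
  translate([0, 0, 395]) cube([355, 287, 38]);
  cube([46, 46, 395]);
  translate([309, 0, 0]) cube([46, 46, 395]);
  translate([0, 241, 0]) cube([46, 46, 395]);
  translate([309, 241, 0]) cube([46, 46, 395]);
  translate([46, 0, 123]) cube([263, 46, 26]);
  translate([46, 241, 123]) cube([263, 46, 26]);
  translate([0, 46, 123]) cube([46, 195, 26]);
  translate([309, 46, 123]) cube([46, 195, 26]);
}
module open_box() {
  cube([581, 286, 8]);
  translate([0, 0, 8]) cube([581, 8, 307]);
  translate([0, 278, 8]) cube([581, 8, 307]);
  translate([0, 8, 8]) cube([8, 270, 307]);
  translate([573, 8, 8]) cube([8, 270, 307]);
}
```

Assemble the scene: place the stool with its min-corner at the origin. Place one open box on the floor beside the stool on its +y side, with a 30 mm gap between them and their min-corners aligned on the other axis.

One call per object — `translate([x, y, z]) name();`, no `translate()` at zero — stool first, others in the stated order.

stool();
translate([0, 317, 0]) open_box();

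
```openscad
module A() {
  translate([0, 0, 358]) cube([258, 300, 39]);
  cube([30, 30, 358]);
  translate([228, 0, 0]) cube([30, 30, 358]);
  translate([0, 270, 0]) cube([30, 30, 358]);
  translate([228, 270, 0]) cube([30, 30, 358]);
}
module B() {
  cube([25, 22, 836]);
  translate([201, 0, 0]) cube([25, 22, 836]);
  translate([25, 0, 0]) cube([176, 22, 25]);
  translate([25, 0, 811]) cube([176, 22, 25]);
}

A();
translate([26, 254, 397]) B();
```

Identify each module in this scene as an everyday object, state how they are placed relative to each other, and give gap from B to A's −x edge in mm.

A is a stool. B is a picture frame. The picture frame is on top of the stool. The gap from the picture frame to the stool's −x edge is 26 mm.

The picture frame's min-x is at 26; the stool's min-x is 0; gap = 26 mm.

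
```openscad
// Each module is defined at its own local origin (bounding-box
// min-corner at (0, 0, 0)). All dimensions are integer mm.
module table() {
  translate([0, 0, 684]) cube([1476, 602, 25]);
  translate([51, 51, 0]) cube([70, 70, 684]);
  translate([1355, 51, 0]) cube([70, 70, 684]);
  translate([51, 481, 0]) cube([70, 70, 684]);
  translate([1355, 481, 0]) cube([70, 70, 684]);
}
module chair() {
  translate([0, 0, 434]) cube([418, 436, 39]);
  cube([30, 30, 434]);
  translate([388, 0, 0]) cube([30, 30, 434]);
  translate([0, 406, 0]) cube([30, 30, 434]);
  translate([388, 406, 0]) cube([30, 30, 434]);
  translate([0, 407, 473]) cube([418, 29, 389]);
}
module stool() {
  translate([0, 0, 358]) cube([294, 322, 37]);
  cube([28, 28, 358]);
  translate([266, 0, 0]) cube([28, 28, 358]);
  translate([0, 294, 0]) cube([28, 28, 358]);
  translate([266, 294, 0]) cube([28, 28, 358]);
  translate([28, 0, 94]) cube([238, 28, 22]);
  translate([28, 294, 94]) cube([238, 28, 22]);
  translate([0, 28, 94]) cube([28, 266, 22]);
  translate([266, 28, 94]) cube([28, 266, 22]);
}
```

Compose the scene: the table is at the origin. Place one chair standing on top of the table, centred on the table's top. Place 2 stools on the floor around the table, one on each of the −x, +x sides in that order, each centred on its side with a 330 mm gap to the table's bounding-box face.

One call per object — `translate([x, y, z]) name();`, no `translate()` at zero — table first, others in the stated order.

table();
translate([529, 83, 709]) chair();
translate([-624, 140, 0]) stool();
translate([1806, 140, 0]) stool();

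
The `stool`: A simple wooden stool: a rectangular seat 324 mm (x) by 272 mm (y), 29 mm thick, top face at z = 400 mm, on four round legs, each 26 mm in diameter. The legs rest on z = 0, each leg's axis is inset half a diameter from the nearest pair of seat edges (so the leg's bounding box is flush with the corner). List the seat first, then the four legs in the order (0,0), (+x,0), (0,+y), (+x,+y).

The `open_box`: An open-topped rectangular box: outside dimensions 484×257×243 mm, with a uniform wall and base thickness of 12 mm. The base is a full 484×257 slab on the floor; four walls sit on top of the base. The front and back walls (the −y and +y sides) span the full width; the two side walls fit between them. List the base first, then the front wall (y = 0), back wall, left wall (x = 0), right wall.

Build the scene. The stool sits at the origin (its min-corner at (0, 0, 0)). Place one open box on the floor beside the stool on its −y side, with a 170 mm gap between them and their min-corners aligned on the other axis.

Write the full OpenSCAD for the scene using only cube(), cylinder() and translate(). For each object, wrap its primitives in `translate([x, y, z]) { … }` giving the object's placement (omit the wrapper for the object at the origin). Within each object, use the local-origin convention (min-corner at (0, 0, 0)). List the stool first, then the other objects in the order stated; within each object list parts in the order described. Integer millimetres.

translate([0, 0, 371]) cube([324, 272, 29]);
translate([13, 13, 0]) cylinder(h = 371, r = 13);
translate([311, 13, 0]) cylinder(h = 371, r = 13);
translate([13, 259, 0]) cylinder(h = 371, r = 13);
translate([311, 259, 0]) cylinder(h = 371, r = 13);
translate([0, -427, 0]) {
  cube([484, 257, 12]);
  translate([0, 0, 12]) cube([484, 12, 231]);
  translate([0, 245, 12]) cube([484, 12, 231]);
  translate([0, 12, 12]) cube([12, 233, 231]);
  translate([472, 12, 12]) cube([12, 233, 231]);
}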